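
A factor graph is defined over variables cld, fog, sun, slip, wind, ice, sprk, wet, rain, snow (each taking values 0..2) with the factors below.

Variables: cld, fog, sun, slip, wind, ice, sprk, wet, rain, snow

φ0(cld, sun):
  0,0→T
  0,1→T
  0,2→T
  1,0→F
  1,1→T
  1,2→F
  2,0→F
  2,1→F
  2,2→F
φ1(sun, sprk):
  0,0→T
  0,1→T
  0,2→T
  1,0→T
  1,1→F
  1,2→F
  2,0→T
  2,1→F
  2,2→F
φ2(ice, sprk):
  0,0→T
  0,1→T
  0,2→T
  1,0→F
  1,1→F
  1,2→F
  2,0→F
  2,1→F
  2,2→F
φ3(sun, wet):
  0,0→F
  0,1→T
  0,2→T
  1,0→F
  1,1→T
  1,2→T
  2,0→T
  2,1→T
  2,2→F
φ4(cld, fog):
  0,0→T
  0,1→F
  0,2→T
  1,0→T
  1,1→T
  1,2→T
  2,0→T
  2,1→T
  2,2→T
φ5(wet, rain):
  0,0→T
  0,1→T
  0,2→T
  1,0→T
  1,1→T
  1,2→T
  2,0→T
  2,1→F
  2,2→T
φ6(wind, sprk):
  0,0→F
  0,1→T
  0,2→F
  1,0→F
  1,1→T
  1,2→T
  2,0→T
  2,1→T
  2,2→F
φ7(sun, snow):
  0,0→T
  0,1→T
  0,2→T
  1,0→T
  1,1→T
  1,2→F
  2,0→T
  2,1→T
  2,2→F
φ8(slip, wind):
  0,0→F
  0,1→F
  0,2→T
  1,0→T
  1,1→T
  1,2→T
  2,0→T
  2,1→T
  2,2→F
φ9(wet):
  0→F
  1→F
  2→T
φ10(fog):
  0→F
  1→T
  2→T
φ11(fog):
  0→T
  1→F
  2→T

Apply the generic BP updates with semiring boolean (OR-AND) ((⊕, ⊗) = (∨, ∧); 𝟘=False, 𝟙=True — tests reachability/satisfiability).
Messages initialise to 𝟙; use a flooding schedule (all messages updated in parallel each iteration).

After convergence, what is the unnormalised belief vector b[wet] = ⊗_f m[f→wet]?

init: all messages = 𝟙 over 3 values
r1 m[φ0→cld] = [T, T, F]
r1 m[φ0→sun] = [T, T, T]
r1 m[φ1→sun] = [T, T, T]
r1 m[φ1→sprk] = [T, T, T]
r1 m[φ2→ice] = [T, F, F]
r1 m[φ2→sprk] = [T, T, T]
r1 m[φ3→sun] = [T, T, T]
r1 m[φ3→wet] = [T, T, T]
r1 m[φ4→cld] = [T, T, T]
r1 m[φ4→fog] = [T, T, T]
r1 m[φ5→wet] = [T, T, T]
r1 m[φ5→rain] = [T, T, T]
r1 m[φ6→wind] = [T, T, T]
r1 m[φ6→sprk] = [T, T, T]
r1 m[φ7→sun] = [T, T, T]
r1 m[φ7→snow] = [T, T, T]
r1 m[φ8→slip] = [T, T, T]
r1 m[φ8→wind] = [T, T, T]
r1 m[φ9→wet] = [F, F, T]
r1 m[φ10→fog] = [F, T, T]
r1 m[φ11→fog] = [T, F, T]
r1 m[cld→φ0] = [T, T, T]
r1 m[cld→φ4] = [T, T, T]
r1 m[fog→φ4] = [T, T, T]
r1 m[fog→φ10] = [T, T, T]
r1 m[fog→φ11] = [T, T, T]
r1 m[sun→φ0] = [T, T, T]
r1 m[sun→φ1] = [T, T, T]
r1 m[sun→φ3] = [T, T, T]
r1 m[sun→φ7] = [T, T, T]
r1 m[slip→φ8] = [T, T, T]
r1 m[wind→φ6] = [T, T, T]
r1 m[wind→φ8] = [T, T, T]
r1 m[ice→φ2] = [T, T, T]
r1 m[sprk→φ1] = [T, T, T]
r1 m[sprk→φ2] = [T, T, T]
r1 m[sprk→φ6] = [T, T, T]
r1 m[wet→φ3] = [T, T, T]
r1 m[wet→φ5] = [T, T, T]
r1 m[wet→φ9] = [T, T, T]
r1 m[rain→φ5] = [T, T, T]
r1 m[snow→φ7] = [T, T, T]
r2 m[φ0→cld] = [T, T, F]
r2 m[φ0→sun] = [T, T, T]
r2 m[φ1→sun] = [T, T, T]
r2 m[φ1→sprk] = [T, T, T]
r2 m[φ2→ice] = [T, F, F]
r2 m[φ2→sprk] = [T, T, T]
r2 m[φ3→sun] = [T, T, T]
r2 m[φ3→wet] = [T, T, T]
r2 m[φ4→cld] = [T, T, T]
r2 m[φ4→fog] = [T, T, T]
r2 m[φ5→wet] = [T, T, T]
r2 m[φ5→rain] = [T, T, T]
r2 m[φ6→wind] = [T, T, T]
r2 m[φ6→sprk] = [T, T, T]
r2 m[φ7→sun] = [T, T, T]
r2 m[φ7→snow] = [T, T, T]
r2 m[φ8→slip] = [T, T, T]
r2 m[φ8→wind] = [T, T, T]
r2 m[φ9→wet] = [F, F, T]
r2 m[φ10→fog] = [F, T, T]
r2 m[φ11→fog] = [T, F, T]
r2 m[cld→φ0] = [T, T, T]
r2 m[cld→φ4] = [T, T, F]
r2 m[fog→φ4] = [F, F, T]
r2 m[fog→φ10] = [T, F, T]
r2 m[fog→φ11] = [F, T, T]
r2 m[sun→φ0] = [T, T, T]
r2 m[sun→φ1] = [T, T, T]
r2 m[sun→φ3] = [T, T, T]
r2 m[sun→φ7] = [T, T, T]
r2 m[slip→φ8] = [T, T, T]
r2 m[wind→φ6] = [T, T, T]
r2 m[wind→φ8] = [T, T, T]
r2 m[ice→φ2] = [T, T, T]
r2 m[sprk→φ1] = [T, T, T]
r2 m[sprk→φ2] = [T, T, T]
r2 m[sprk→φ6] = [T, T, T]
r2 m[wet→φ3] = [F, F, T]
r2 m[wet→φ5] = [F, F, T]
r2 m[wet→φ9] = [T, T, T]
r2 m[rain→φ5] = [T, T, T]
r2 m[snow→φ7] = [T, T, T]
r3 m[φ0→cld] = [T, T, F]
r3 m[φ0→sun] = [T, T, T]
r3 m[φ1→sun] = [T, T, T]
r3 m[φ1→sprk] = [T, T, T]
r3 m[φ2→ice] = [T, F, F]
r3 m[φ2→sprk] = [T, T, T]
r3 m[φ3→sun] = [T, T, F]
r3 m[φ3→wet] = [T, T, T]
r3 m[φ4→cld] = [T, T, T]
r3 m[φ4→fog] = [T, T, T]
r3 m[φ5→wet] = [T, T, T]
r3 m[φ5→rain] = [T, F, T]
r3 m[φ6→wind] = [T, T, T]
r3 m[φ6→sprk] = [T, T, T]
r3 m[φ7→sun] = [T, T, T]
r3 m[φ7→snow] = [T, T, T]
r3 m[φ8→slip] = [T, T, T]
r3 m[φ8→wind] = [T, T, T]
r3 m[φ9→wet] = [F, F, T]
r3 m[φ10→fog] = [F, T, T]
r3 m[φ11→fog] = [T, F, T]
r3 m[cld→φ0] = [T, T, T]
r3 m[cld→φ4] = [T, T, F]
r3 m[fog→φ4] = [F, F, T]
r3 m[fog→φ10] = [T, F, T]
r3 m[fog→φ11] = [F, T, T]
r3 m[sun→φ0] = [T, T, T]
r3 m[sun→φ1] = [T, T, T]
r3 m[sun→φ3] = [T, T, T]
r3 m[sun→φ7] = [T, T, T]
r3 m[slip→φ8] = [T, T, T]
r3 m[wind→φ6] = [T, T, T]
r3 m[wind→φ8] = [T, T, T]
r3 m[ice→φ2] = [T, T, T]
r3 m[sprk→φ1] = [T, T, T]
r3 m[sprk→φ2] = [T, T, T]
r3 m[sprk→φ6] = [T, T, T]
r3 m[wet→φ3] = [F, F, T]
r3 m[wet→φ5] = [F, F, T]
r3 m[wet→φ9] = [T, T, T]
r3 m[rain→φ5] = [T, T, T]
r3 m[snow→φ7] = [T, T, T]
r4 m[φ0→cld] = [T, T, F]
r4 m[φ0→sun] = [T, T, T]
r4 m[φ1→sun] = [T, T, T]
r4 m[φ1→sprk] = [T, T, T]
r4 m[φ2→ice] = [T, F, F]
r4 m[φ2→sprk] = [T, T, T]
r4 m[φ3→sun] = [T, T, F]
r4 m[φ3→wet] = [T, T, T]
r4 m[φ4→cld] = [T, T, T]
r4 m[φ4→fog] = [T, T, T]
r4 m[φ5→wet] = [T, T, T]
r4 m[φ5→rain] = [T, F, T]
r4 m[φ6→wind] = [T, T, T]
r4 m[φ6→sprk] = [T, T, T]
r4 m[φ7→sun] = [T, T, T]
r4 m[φ7→snow] = [T, T, T]
r4 m[φ8→slip] = [T, T, T]
r4 m[φ8→wind] = [T, T, T]
r4 m[φ9→wet] = [F, F, T]
r4 m[φ10→fog] = [F, T, T]
r4 m[φ11→fog] = [T, F, T]
r4 m[cld→φ0] = [T, T, T]
r4 m[cld→φ4] = [T, T, F]
r4 m[fog→φ4] = [F, F, T]
r4 m[fog→φ10] = [T, F, T]
r4 m[fog→φ11] = [F, T, T]
r4 m[sun→φ0] = [T, T, F]
r4 m[sun→φ1] = [T, T, F]
r4 m[sun→φ3] = [T, T, T]
r4 m[sun→φ7] = [T, T, F]
r4 m[slip→φ8] = [T, T, T]
r4 m[wind→φ6] = [T, T, T]
r4 m[wind→φ8] = [T, T, T]
r4 m[ice→φ2] = [T, T, T]
r4 m[sprk→φ1] = [T, T, T]
r4 m[sprk→φ2] = [T, T, T]
r4 m[sprk→φ6] = [T, T, T]
r4 m[wet→φ3] = [F, F, T]
r4 m[wet→φ5] = [F, F, T]
r4 m[wet→φ9] = [T, T, T]
r4 m[rain→φ5] = [T, T, T]
r4 m[snow→φ7] = [T, T, T]
r5 m[φ0→cld] = [T, T, F]
r5 m[φ0→sun] = [T, T, T]
r5 m[φ1→sun] = [T, T, T]
r5 m[φ1→sprk] = [T, T, T]
r5 m[φ2→ice] = [T, F, F]
r5 m[φ2→sprk] = [T, T, T]
r5 m[φ3→sun] = [T, T, F]
r5 m[φ3→wet] = [T, T, T]
r5 m[φ4→cld] = [T, T, T]
r5 m[φ4→fog] = [T, T, T]
r5 m[φ5→wet] = [T, T, T]
r5 m[φ5→rain] = [T, F, T]
r5 m[φ6→wind] = [T, T, T]
r5 m[φ6→sprk] = [T, T, T]
r5 m[φ7→sun] = [T, T, T]
r5 m[φ7→snow] = [T, T, T]
r5 m[φ8→slip] = [T, T, T]
r5 m[φ8→wind] = [T, T, T]
r5 m[φ9→wet] = [F, F, T]
r5 m[φ10→fog] = [F, T, T]
r5 m[φ11→fog] = [T, F, T]
r5 m[cld→φ0] = [T, T, T]
r5 m[cld→φ4] = [T, T, F]
r5 m[fog→φ4] = [F, F, T]
r5 m[fog→φ10] = [T, F, T]
r5 m[fog→φ11] = [F, T, T]
r5 m[sun→φ0] = [T, T, F]
r5 m[sun→φ1] = [T, T, F]
r5 m[sun→φ3] = [T, T, T]
r5 m[sun→φ7] = [T, T, F]
r5 m[slip→φ8] = [T, T, T]
r5 m[wind→φ6] = [T, T, T]
r5 m[wind→φ8] = [T, T, T]
r5 m[ice→φ2] = [T, T, T]
r5 m[sprk→φ1] = [T, T, T]
r5 m[sprk→φ2] = [T, T, T]
r5 m[sprk→φ6] = [T, T, T]
r5 m[wet→φ3] = [F, F, T]
r5 m[wet→φ5] = [F, F, T]
r5 m[wet→φ9] = [T, T, T]
r5 m[rain→φ5] = [T, T, T]
r5 m[snow→φ7] = [T, T, T]
fixed point reached at round 5
b[wet] = ⊗ incoming = [F, F, T]

b[wet] = [F, F, T]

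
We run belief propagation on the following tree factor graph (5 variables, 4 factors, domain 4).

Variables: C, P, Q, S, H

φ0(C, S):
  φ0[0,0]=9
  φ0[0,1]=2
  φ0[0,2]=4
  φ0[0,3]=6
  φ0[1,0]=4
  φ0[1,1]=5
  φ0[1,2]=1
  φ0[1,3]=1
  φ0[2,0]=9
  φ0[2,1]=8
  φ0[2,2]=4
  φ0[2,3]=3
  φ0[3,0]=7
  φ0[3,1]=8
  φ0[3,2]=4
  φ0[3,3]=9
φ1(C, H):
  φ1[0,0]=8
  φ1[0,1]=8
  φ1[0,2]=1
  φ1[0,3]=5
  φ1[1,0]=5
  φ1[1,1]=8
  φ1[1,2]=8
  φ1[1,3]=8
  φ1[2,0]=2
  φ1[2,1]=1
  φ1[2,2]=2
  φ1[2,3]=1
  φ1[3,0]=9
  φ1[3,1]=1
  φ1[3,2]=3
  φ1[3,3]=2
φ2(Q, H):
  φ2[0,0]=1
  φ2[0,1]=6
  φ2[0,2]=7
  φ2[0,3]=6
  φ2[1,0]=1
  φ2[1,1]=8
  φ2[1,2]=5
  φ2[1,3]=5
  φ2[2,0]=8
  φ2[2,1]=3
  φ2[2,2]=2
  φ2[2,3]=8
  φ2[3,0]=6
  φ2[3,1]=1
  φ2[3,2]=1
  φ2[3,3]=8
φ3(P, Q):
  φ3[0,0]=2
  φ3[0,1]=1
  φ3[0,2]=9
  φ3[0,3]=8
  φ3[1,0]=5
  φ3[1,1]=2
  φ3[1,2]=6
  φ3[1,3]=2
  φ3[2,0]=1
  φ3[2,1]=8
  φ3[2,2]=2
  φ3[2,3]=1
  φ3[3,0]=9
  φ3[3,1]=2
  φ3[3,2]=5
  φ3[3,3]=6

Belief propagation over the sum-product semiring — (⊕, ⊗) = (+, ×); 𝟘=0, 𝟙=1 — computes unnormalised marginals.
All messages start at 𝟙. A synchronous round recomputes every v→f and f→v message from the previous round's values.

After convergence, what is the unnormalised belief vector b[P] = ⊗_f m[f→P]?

init: all messages = 𝟙 over 4 values
r1 m[φ0→C] = [21, 11, 24, 28]
r1 m[φ0→S] = [29, 23, 13, 19]
r1 m[φ1→C] = [22, 29, 6, 15]
r1 m[φ1→H] = [24, 18, 14, 16]
r1 m[φ2→Q] = [20, 19, 21, 16]
r1 m[φ2→H] = [16, 18, 15, 27]
r1 m[φ3→P] = [20, 15, 12, 22]
r1 m[φ3→Q] = [17, 13, 22, 17]
r1 m[C→φ0] = [1, 1, 1, 1]
r1 m[C→φ1] = [1, 1, 1, 1]
r1 m[P→φ3] = [1, 1, 1, 1]
r1 m[Q→φ2] = [1, 1, 1, 1]
r1 m[Q→φ3] = [1, 1, 1, 1]
r1 m[S→φ0] = [1, 1, 1, 1]
r1 m[H→φ1] = [1, 1, 1, 1]
r1 m[H→φ2] = [1, 1, 1, 1]
r2 m[φ0→C] = [21, 11, 24, 28]
r2 m[φ0→S] = [29, 23, 13, 19]
r2 m[φ1→C] = [22, 29, 6, 15]
r2 m[φ1→H] = [24, 18, 14, 16]
r2 m[φ2→Q] = [20, 19, 21, 16]
r2 m[φ2→H] = [16, 18, 15, 27]
r2 m[φ3→P] = [20, 15, 12, 22]
r2 m[φ3→Q] = [17, 13, 22, 17]
r2 m[C→φ0] = [22, 29, 6, 15]
r2 m[C→φ1] = [21, 11, 24, 28]
r2 m[P→φ3] = [1, 1, 1, 1]
r2 m[Q→φ2] = [17, 13, 22, 17]
r2 m[Q→φ3] = [20, 19, 21, 16]
r2 m[S→φ0] = [1, 1, 1, 1]
r2 m[H→φ1] = [16, 18, 15, 27]
r2 m[H→φ2] = [24, 18, 14, 16]
r3 m[φ0→C] = [21, 11, 24, 28]
r3 m[φ0→S] = [473, 357, 201, 314]
r3 m[φ1→C] = [422, 560, 107, 261]
r3 m[φ1→H] = [523, 308, 241, 273]
r3 m[φ2→Q] = [326, 318, 402, 304]
r3 m[φ2→H] = [308, 289, 245, 479]
r3 m[φ3→P] = [376, 296, 230, 419]
r3 m[φ3→Q] = [17, 13, 22, 17]
r3 m[C→φ0] = [22, 29, 6, 15]
r3 m[C→φ1] = [21, 11, 24, 28]
r3 m[P→φ3] = [1, 1, 1, 1]
r3 m[Q→φ2] = [17, 13, 22, 17]
r3 m[Q→φ3] = [20, 19, 21, 16]
r3 m[S→φ0] = [1, 1, 1, 1]
r3 m[H→φ1] = [16, 18, 15, 27]
r3 m[H→φ2] = [24, 18, 14, 16]
r4 m[φ0→C] = [21, 11, 24, 28]
r4 m[φ0→S] = [473, 357, 201, 314]
r4 m[φ1→C] = [422, 560, 107, 261]
r4 m[φ1→H] = [523, 308, 241, 273]
r4 m[φ2→Q] = [326, 318, 402, 304]
r4 m[φ2→H] = [308, 289, 245, 479]
r4 m[φ3→P] = [376, 296, 230, 419]
r4 m[φ3→Q] = [17, 13, 22, 17]
r4 m[C→φ0] = [422, 560, 107, 261]
r4 m[C→φ1] = [21, 11, 24, 28]
r4 m[P→φ3] = [1, 1, 1, 1]
r4 m[Q→φ2] = [17, 13, 22, 17]
r4 m[Q→φ3] = [326, 318, 402, 304]
r4 m[S→φ0] = [1, 1, 1, 1]
r4 m[H→φ1] = [308, 289, 245, 479]
r4 m[H→φ2] = [523, 308, 241, 273]
r5 m[φ0→C] = [21, 11, 24, 28]
r5 m[φ0→S] = [8828, 6588, 3720, 5762]
r5 m[φ1→C] = [7416, 9644, 1874, 4754]
r5 m[φ1→H] = [523, 308, 241, 273]
r5 m[φ2→Q] = [5696, 5557, 7774, 5871]
r5 m[φ2→H] = [308, 289, 245, 479]
r5 m[φ3→P] = [7020, 5286, 3978, 7404]
r5 m[φ3→Q] = [17, 13, 22, 17]
r5 m[C→φ0] = [422, 560, 107, 261]
r5 m[C→φ1] = [21, 11, 24, 28]
r5 m[P→φ3] = [1, 1, 1, 1]
r5 m[Q→φ2] = [17, 13, 22, 17]
r5 m[Q→φ3] = [326, 318, 402, 304]
r5 m[S→φ0] = [1, 1, 1, 1]
r5 m[H→φ1] = [308, 289, 245, 479]
r5 m[H→φ2] = [523, 308, 241, 273]
r6 m[φ0→C] = [21, 11, 24, 28]
r6 m[φ0→S] = [8828, 6588, 3720, 5762]
r6 m[φ1→C] = [7416, 9644, 1874, 4754]
r6 m[φ1→H] = [523, 308, 241, 273]
r6 m[φ2→Q] = [5696, 5557, 7774, 5871]
r6 m[φ2→H] = [308, 289, 245, 479]
r6 m[φ3→P] = [7020, 5286, 3978, 7404]
r6 m[φ3→Q] = [17, 13, 22, 17]
r6 m[C→φ0] = [7416, 9644, 1874, 4754]
r6 m[C→φ1] = [21, 11, 24, 28]
r6 m[P→φ3] = [1, 1, 1, 1]
r6 m[Q→φ2] = [17, 13, 22, 17]
r6 m[Q→φ3] = [5696, 5557, 7774, 5871]
r6 m[S→φ0] = [1, 1, 1, 1]
r6 m[H→φ1] = [308, 289, 245, 479]
r6 m[H→φ2] = [523, 308, 241, 273]
r7 m[φ0→C] = [21, 11, 24, 28]
r7 m[φ0→S] = [155464, 116076, 65820, 102548]
r7 m[φ1→C] = [7416, 9644, 1874, 4754]
r7 m[φ1→H] = [523, 308, 241, 273]
r7 m[φ2→Q] = [5696, 5557, 7774, 5871]
r7 m[φ2→H] = [308, 289, 245, 479]
r7 m[φ3→P] = [133883, 97980, 71571, 136474]
r7 m[φ3→Q] = [17, 13, 22, 17]
r7 m[C→φ0] = [7416, 9644, 1874, 4754]
r7 m[C→φ1] = [21, 11, 24, 28]
r7 m[P→φ3] = [1, 1, 1, 1]
r7 m[Q→φ2] = [17, 13, 22, 17]
r7 m[Q→φ3] = [5696, 5557, 7774, 5871]
r7 m[S→φ0] = [1, 1, 1, 1]
r7 m[H→φ1] = [308, 289, 245, 479]
r7 m[H→φ2] = [523, 308, 241, 273]
r8 m[φ0→C] = [21, 11, 24, 28]
r8 m[φ0→S] = [155464, 116076, 65820, 102548]
r8 m[φ1→C] = [7416, 9644, 1874, 4754]
r8 m[φ1→H] = [523, 308, 241, 273]
r8 m[φ2→Q] = [5696, 5557, 7774, 5871]
r8 m[φ2→H] = [308, 289, 245, 479]
r8 m[φ3→P] = [133883, 97980, 71571, 136474]
r8 m[φ3→Q] = [17, 13, 22, 17]
r8 m[C→φ0] = [7416, 9644, 1874, 4754]
r8 m[C→φ1] = [21, 11, 24, 28]
r8 m[P→φ3] = [1, 1, 1, 1]
r8 m[Q→φ2] = [17, 13, 22, 17]
r8 m[Q→φ3] = [5696, 5557, 7774, 5871]
r8 m[S→φ0] = [1, 1, 1, 1]
r8 m[H→φ1] = [308, 289, 245, 479]
r8 m[H→φ2] = [523, 308, 241, 273]
fixed point reached at round 8
b[P] = ⊗ incoming = [133883, 97980, 71571, 136474]

b[P] = [133883, 97980, 71571, 136474]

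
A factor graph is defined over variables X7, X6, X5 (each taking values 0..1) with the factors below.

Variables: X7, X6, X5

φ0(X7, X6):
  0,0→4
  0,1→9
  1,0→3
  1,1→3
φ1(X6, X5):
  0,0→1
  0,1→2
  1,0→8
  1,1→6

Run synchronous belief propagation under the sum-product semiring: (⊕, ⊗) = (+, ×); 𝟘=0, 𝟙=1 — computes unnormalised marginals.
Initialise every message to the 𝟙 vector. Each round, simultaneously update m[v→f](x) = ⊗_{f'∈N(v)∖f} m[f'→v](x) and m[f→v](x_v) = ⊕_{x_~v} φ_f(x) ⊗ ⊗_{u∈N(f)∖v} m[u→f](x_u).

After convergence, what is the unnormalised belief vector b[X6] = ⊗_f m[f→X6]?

b[X6] = [21, 168]

init: all messages = 𝟙 over 2 values
r1 m[φ0→X7] = [13, 6]
r1 m[φ0→X6] = [7, 12]
r1 m[φ1→X6] = [3, 14]
r1 m[φ1→X5] = [9, 8]
r1 m[X7→φ0] = [1, 1]
r1 m[X6→φ0] = [1, 1]
r1 m[X6→φ1] = [1, 1]
r1 m[X5→φ1] = [1, 1]
r2 m[φ0→X7] = [13, 6]
r2 m[φ0→X6] = [7, 12]
r2 m[φ1→X6] = [3, 14]
r2 m[φ1→X5] = [9, 8]
r2 m[X7→φ0] = [1, 1]
r2 m[X6→φ0] = [3, 14]
r2 m[X6→φ1] = [7, 12]
r2 m[X5→φ1] = [1, 1]
r3 m[φ0→X7] = [138, 51]
r3 m[φ0→X6] = [7, 12]
r3 m[φ1→X6] = [3, 14]
r3 m[φ1→X5] = [103, 86]
r3 m[X7→φ0] = [1, 1]
r3 m[X6→φ0] = [3, 14]
r3 m[X6→φ1] = [7, 12]
r3 m[X5→φ1] = [1, 1]
r4 m[φ0→X7] = [138, 51]
r4 m[φ0→X6] = [7, 12]
r4 m[φ1→X6] = [3, 14]
r4 m[φ1→X5] = [103, 86]
r4 m[X7→φ0] = [1, 1]
r4 m[X6→φ0] = [3, 14]
r4 m[X6→φ1] = [7, 12]
r4 m[X5→φ1] = [1, 1]
fixed point reached at round 4
b[X6] = ⊗ incoming = [21, 168]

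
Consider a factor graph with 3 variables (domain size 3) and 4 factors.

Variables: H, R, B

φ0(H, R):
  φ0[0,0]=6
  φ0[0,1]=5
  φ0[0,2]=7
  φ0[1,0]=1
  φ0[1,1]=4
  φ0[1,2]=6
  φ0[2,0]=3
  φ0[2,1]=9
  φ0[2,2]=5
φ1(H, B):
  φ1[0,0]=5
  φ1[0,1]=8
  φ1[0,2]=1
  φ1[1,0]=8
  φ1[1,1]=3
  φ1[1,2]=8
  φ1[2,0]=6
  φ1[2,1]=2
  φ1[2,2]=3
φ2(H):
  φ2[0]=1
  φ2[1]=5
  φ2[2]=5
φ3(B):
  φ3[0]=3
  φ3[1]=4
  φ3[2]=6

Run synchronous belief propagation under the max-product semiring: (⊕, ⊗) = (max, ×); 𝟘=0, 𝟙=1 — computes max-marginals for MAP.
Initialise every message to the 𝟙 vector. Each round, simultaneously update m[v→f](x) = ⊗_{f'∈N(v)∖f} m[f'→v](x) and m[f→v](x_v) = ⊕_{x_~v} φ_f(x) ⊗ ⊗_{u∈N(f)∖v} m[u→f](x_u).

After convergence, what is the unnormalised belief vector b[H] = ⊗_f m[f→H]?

b[H] = [224, 1440, 810]

init: all messages = 𝟙 over 3 values
r1 m[φ0→H] = [7, 6, 9]
r1 m[φ0→R] = [6, 9, 7]
r1 m[φ1→H] = [8, 8, 6]
r1 m[φ1→B] = [8, 8, 8]
r1 m[φ2→H] = [1, 5, 5]
r1 m[φ3→B] = [3, 4, 6]
r1 m[H→φ0] = [1, 1, 1]
r1 m[H→φ1] = [1, 1, 1]
r1 m[H→φ2] = [1, 1, 1]
r1 m[R→φ0] = [1, 1, 1]
r1 m[B→φ1] = [1, 1, 1]
r1 m[B→φ3] = [1, 1, 1]
r2 m[φ0→H] = [7, 6, 9]
r2 m[φ0→R] = [6, 9, 7]
r2 m[φ1→H] = [8, 8, 6]
r2 m[φ1→B] = [8, 8, 8]
r2 m[φ2→H] = [1, 5, 5]
r2 m[φ3→B] = [3, 4, 6]
r2 m[H→φ0] = [8, 40, 30]
r2 m[H→φ1] = [7, 30, 45]
r2 m[H→φ2] = [56, 48, 54]
r2 m[R→φ0] = [1, 1, 1]
r2 m[B→φ1] = [3, 4, 6]
r2 m[B→φ3] = [8, 8, 8]
r3 m[φ0→H] = [7, 6, 9]
r3 m[φ0→R] = [90, 270, 240]
r3 m[φ1→H] = [32, 48, 18]
r3 m[φ1→B] = [270, 90, 240]
r3 m[φ2→H] = [1, 5, 5]
r3 m[φ3→B] = [3, 4, 6]
r3 m[H→φ0] = [8, 40, 30]
r3 m[H→φ1] = [7, 30, 45]
r3 m[H→φ2] = [56, 48, 54]
r3 m[R→φ0] = [1, 1, 1]
r3 m[B→φ1] = [3, 4, 6]
r3 m[B→φ3] = [8, 8, 8]
r4 m[φ0→H] = [7, 6, 9]
r4 m[φ0→R] = [90, 270, 240]
r4 m[φ1→H] = [32, 48, 18]
r4 m[φ1→B] = [270, 90, 240]
r4 m[φ2→H] = [1, 5, 5]
r4 m[φ3→B] = [3, 4, 6]
r4 m[H→φ0] = [32, 240, 90]
r4 m[H→φ1] = [7, 30, 45]
r4 m[H→φ2] = [224, 288, 162]
r4 m[R→φ0] = [1, 1, 1]
r4 m[B→φ1] = [3, 4, 6]
r4 m[B→φ3] = [270, 90, 240]
r5 m[φ0→H] = [7, 6, 9]
r5 m[φ0→R] = [270, 960, 1440]
r5 m[φ1→H] = [32, 48, 18]
r5 m[φ1→B] = [270, 90, 240]
r5 m[φ2→H] = [1, 5, 5]
r5 m[φ3→B] = [3, 4, 6]
r5 m[H→φ0] = [32, 240, 90]
r5 m[H→φ1] = [7, 30, 45]
r5 m[H→φ2] = [224, 288, 162]
r5 m[R→φ0] = [1, 1, 1]
r5 m[B→φ1] = [3, 4, 6]
r5 m[B→φ3] = [270, 90, 240]
r6 m[φ0→H] = [7, 6, 9]
r6 m[φ0→R] = [270, 960, 1440]
r6 m[φ1→H] = [32, 48, 18]
r6 m[φ1→B] = [270, 90, 240]
r6 m[φ2→H] = [1, 5, 5]
r6 m[φ3→B] = [3, 4, 6]
r6 m[H→φ0] = [32, 240, 90]
r6 m[H→φ1] = [7, 30, 45]
r6 m[H→φ2] = [224, 288, 162]
r6 m[R→φ0] = [1, 1, 1]
r6 m[B→φ1] = [3, 4, 6]
r6 m[B→φ3] = [270, 90, 240]
fixed point reached at round 6
b[H] = ⊗ incoming = [224, 1440, 810]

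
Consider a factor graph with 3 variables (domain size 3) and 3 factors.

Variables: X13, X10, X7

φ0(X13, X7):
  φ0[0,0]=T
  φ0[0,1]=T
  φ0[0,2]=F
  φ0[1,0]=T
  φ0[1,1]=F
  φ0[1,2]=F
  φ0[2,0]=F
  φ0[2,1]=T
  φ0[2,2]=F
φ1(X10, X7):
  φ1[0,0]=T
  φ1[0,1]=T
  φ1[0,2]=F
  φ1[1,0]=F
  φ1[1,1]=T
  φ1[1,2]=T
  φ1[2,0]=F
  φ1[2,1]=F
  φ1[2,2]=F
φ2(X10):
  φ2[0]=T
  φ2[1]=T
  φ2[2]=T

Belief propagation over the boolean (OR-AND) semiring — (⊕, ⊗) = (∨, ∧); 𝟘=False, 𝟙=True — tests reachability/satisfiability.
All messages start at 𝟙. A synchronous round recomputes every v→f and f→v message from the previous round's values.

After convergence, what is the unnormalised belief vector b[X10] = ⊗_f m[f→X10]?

b[X10] = [T, T, F]

init: all messages = 𝟙 over 3 values
r1 m[φ0→X13] = [T, T, T]
r1 m[φ0→X7] = [T, T, F]
r1 m[φ1→X10] = [T, T, F]
r1 m[φ1→X7] = [T, T, T]
r1 m[φ2→X10] = [T, T, T]
r1 m[X13→φ0] = [T, T, T]
r1 m[X10→φ1] = [T, T, T]
r1 m[X10→φ2] = [T, T, T]
r1 m[X7→φ0] = [T, T, T]
r1 m[X7→φ1] = [T, T, T]
r2 m[φ0→X13] = [T, T, T]
r2 m[φ0→X7] = [T, T, F]
r2 m[φ1→X10] = [T, T, F]
r2 m[φ1→X7] = [T, T, T]
r2 m[φ2→X10] = [T, T, T]
r2 m[X13→φ0] = [T, T, T]
r2 m[X10→φ1] = [T, T, T]
r2 m[X10→φ2] = [T, T, F]
r2 m[X7→φ0] = [T, T, T]
r2 m[X7→φ1] = [T, T, F]
r3 m[φ0→X13] = [T, T, T]
r3 m[φ0→X7] = [T, T, F]
r3 m[φ1→X10] = [T, T, F]
r3 m[φ1→X7] = [T, T, T]
r3 m[φ2→X10] = [T, T, T]
r3 m[X13→φ0] = [T, T, T]
r3 m[X10→φ1] = [T, T, T]
r3 m[X10→φ2] = [T, T, F]
r3 m[X7→φ0] = [T, T, T]
r3 m[X7→φ1] = [T, T, F]
fixed point reached at round 3
b[X10] = ⊗ incoming = [T, T, F]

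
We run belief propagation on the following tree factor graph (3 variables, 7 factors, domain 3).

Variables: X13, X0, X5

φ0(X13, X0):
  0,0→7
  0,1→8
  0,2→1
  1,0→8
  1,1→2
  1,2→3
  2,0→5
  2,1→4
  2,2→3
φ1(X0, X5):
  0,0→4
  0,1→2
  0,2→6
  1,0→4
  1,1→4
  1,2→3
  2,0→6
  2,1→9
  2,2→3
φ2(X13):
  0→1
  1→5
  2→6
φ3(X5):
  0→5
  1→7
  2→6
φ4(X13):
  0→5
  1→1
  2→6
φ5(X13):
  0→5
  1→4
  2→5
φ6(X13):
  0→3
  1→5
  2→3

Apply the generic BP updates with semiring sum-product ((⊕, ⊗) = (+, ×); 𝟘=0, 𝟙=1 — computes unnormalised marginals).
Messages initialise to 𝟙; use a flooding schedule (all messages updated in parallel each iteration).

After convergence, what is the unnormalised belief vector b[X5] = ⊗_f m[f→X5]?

b[X5] = [199550, 264915, 234090]

init: all messages = 𝟙 over 3 values
r1 m[φ0→X13] = [16, 13, 12]
r1 m[φ0→X0] = [20, 14, 7]
r1 m[φ1→X0] = [12, 11, 18]
r1 m[φ1→X5] = [14, 15, 12]
r1 m[φ2→X13] = [1, 5, 6]
r1 m[φ3→X5] = [5, 7, 6]
r1 m[φ4→X13] = [5, 1, 6]
r1 m[φ5→X13] = [5, 4, 5]
r1 m[φ6→X13] = [3, 5, 3]
r1 m[X13→φ0] = [1, 1, 1]
r1 m[X13→φ2] = [1, 1, 1]
r1 m[X13→φ4] = [1, 1, 1]
r1 m[X13→φ5] = [1, 1, 1]
r1 m[X13→φ6] = [1, 1, 1]
r1 m[X0→φ0] = [1, 1, 1]
r1 m[X0→φ1] = [1, 1, 1]
r1 m[X5→φ1] = [1, 1, 1]
r1 m[X5→φ3] = [1, 1, 1]
r2 m[φ0→X13] = [16, 13, 12]
r2 m[φ0→X0] = [20, 14, 7]
r2 m[φ1→X0] = [12, 11, 18]
r2 m[φ1→X5] = [14, 15, 12]
r2 m[φ2→X13] = [1, 5, 6]
r2 m[φ3→X5] = [5, 7, 6]
r2 m[φ4→X13] = [5, 1, 6]
r2 m[φ5→X13] = [5, 4, 5]
r2 m[φ6→X13] = [3, 5, 3]
r2 m[X13→φ0] = [75, 100, 540]
r2 m[X13→φ2] = [1200, 260, 1080]
r2 m[X13→φ4] = [240, 1300, 1080]
r2 m[X13→φ5] = [240, 325, 1296]
r2 m[X13→φ6] = [400, 260, 2160]
r2 m[X0→φ0] = [12, 11, 18]
r2 m[X0→φ1] = [20, 14, 7]
r2 m[X5→φ1] = [5, 7, 6]
r2 m[X5→φ3] = [14, 15, 12]
r3 m[φ0→X13] = [190, 172, 158]
r3 m[φ0→X0] = [4025, 2960, 1995]
r3 m[φ1→X0] = [70, 66, 111]
r3 m[φ1→X5] = [178, 159, 183]
r3 m[φ2→X13] = [1, 5, 6]
r3 m[φ3→X5] = [5, 7, 6]
r3 m[φ4→X13] = [5, 1, 6]
r3 m[φ5→X13] = [5, 4, 5]
r3 m[φ6→X13] = [3, 5, 3]
r3 m[X13→φ0] = [75, 100, 540]
r3 m[X13→φ2] = [1200, 260, 1080]
r3 m[X13→φ4] = [240, 1300, 1080]
r3 m[X13→φ5] = [240, 325, 1296]
r3 m[X13→φ6] = [400, 260, 2160]
r3 m[X0→φ0] = [12, 11, 18]
r3 m[X0→φ1] = [20, 14, 7]
r3 m[X5→φ1] = [5, 7, 6]
r3 m[X5→φ3] = [14, 15, 12]
r4 m[φ0→X13] = [190, 172, 158]
r4 m[φ0→X0] = [4025, 2960, 1995]
r4 m[φ1→X0] = [70, 66, 111]
r4 m[φ1→X5] = [178, 159, 183]
r4 m[φ2→X13] = [1, 5, 6]
r4 m[φ3→X5] = [5, 7, 6]
r4 m[φ4→X13] = [5, 1, 6]
r4 m[φ5→X13] = [5, 4, 5]
r4 m[φ6→X13] = [3, 5, 3]
r4 m[X13→φ0] = [75, 100, 540]
r4 m[X13→φ2] = [14250, 3440, 14220]
r4 m[X13→φ4] = [2850, 17200, 14220]
r4 m[X13→φ5] = [2850, 4300, 17064]
r4 m[X13→φ6] = [4750, 3440, 28440]
r4 m[X0→φ0] = [70, 66, 111]
r4 m[X0→φ1] = [4025, 2960, 1995]
r4 m[X5→φ1] = [5, 7, 6]
r4 m[X5→φ3] = [178, 159, 183]
r5 m[φ0→X13] = [1129, 1025, 947]
r5 m[φ0→X0] = [4025, 2960, 1995]
r5 m[φ1→X0] = [70, 66, 111]
r5 m[φ1→X5] = [39910, 37845, 39015]
r5 m[φ2→X13] = [1, 5, 6]
r5 m[φ3→X5] = [5, 7, 6]
r5 m[φ4→X13] = [5, 1, 6]
r5 m[φ5→X13] = [5, 4, 5]
r5 m[φ6→X13] = [3, 5, 3]
r5 m[X13→φ0] = [75, 100, 540]
r5 m[X13→φ2] = [14250, 3440, 14220]
r5 m[X13→φ4] = [2850, 17200, 14220]
r5 m[X13→φ5] = [2850, 4300, 17064]
r5 m[X13→φ6] = [4750, 3440, 28440]
r5 m[X0→φ0] = [70, 66, 111]
r5 m[X0→φ1] = [4025, 2960, 1995]
r5 m[X5→φ1] = [5, 7, 6]
r5 m[X5→φ3] = [178, 159, 183]
r6 m[φ0→X13] = [1129, 1025, 947]
r6 m[φ0→X0] = [4025, 2960, 1995]
r6 m[φ1→X0] = [70, 66, 111]
r6 m[φ1→X5] = [39910, 37845, 39015]
r6 m[φ2→X13] = [1, 5, 6]
r6 m[φ3→X5] = [5, 7, 6]
r6 m[φ4→X13] = [5, 1, 6]
r6 m[φ5→X13] = [5, 4, 5]
r6 m[φ6→X13] = [3, 5, 3]
r6 m[X13→φ0] = [75, 100, 540]
r6 m[X13→φ2] = [84675, 20500, 85230]
r6 m[X13→φ4] = [16935, 102500, 85230]
r6 m[X13→φ5] = [16935, 25625, 102276]
r6 m[X13→φ6] = [28225, 20500, 170460]
r6 m[X0→φ0] = [70, 66, 111]
r6 m[X0→φ1] = [4025, 2960, 1995]
r6 m[X5→φ1] = [5, 7, 6]
r6 m[X5→φ3] = [39910, 37845, 39015]
r7 m[φ0→X13] = [1129, 1025, 947]
r7 m[φ0→X0] = [4025, 2960, 1995]
r7 m[φ1→X0] = [70, 66, 111]
r7 m[φ1→X5] = [39910, 37845, 39015]
r7 m[φ2→X13] = [1, 5, 6]
r7 m[φ3→X5] = [5, 7, 6]
r7 m[φ4→X13] = [5, 1, 6]
r7 m[φ5→X13] = [5, 4, 5]
r7 m[φ6→X13] = [3, 5, 3]
r7 m[X13→φ0] = [75, 100, 540]
r7 m[X13→φ2] = [84675, 20500, 85230]
r7 m[X13→φ4] = [16935, 102500, 85230]
r7 m[X13→φ5] = [16935, 25625, 102276]
r7 m[X13→φ6] = [28225, 20500, 170460]
r7 m[X0→φ0] = [70, 66, 111]
r7 m[X0→φ1] = [4025, 2960, 1995]
r7 m[X5→φ1] = [5, 7, 6]
r7 m[X5→φ3] = [39910, 37845, 39015]
fixed point reached at round 7
b[X5] = ⊗ incoming = [199550, 264915, 234090]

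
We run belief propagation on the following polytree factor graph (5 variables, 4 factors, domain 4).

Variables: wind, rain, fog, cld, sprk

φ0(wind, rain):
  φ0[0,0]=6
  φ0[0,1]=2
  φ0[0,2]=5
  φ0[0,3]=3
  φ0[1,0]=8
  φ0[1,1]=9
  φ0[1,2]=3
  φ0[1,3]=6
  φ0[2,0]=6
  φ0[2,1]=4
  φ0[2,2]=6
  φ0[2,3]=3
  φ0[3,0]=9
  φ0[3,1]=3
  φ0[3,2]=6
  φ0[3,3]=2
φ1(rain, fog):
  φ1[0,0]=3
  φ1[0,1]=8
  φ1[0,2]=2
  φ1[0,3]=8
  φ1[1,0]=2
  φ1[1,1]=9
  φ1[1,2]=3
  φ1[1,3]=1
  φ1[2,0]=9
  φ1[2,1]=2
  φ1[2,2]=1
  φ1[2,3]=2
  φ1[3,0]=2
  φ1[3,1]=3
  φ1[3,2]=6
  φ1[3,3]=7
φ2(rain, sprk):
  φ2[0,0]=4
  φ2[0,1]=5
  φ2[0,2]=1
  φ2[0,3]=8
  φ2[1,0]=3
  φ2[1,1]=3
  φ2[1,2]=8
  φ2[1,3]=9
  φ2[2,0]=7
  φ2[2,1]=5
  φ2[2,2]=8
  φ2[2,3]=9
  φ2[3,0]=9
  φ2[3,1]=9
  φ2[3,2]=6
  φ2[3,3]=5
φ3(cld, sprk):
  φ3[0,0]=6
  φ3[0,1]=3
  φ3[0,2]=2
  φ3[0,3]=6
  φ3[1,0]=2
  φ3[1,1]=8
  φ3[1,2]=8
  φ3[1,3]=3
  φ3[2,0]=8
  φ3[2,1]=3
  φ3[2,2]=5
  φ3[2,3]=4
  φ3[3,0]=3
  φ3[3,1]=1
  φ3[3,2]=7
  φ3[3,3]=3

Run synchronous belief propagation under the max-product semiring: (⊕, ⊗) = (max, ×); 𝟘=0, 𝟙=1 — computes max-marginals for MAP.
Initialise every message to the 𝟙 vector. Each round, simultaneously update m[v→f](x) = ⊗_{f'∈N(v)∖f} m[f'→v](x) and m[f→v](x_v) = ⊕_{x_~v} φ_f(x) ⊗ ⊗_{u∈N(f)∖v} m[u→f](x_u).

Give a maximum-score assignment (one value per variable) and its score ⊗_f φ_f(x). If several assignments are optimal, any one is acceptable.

init: all messages = 𝟙 over 4 values
r1 m[φ0→wind] = [6, 9, 6, 9]
r1 m[φ0→rain] = [9, 9, 6, 6]
r1 m[φ1→rain] = [8, 9, 9, 7]
r1 m[φ1→fog] = [9, 9, 6, 8]
r1 m[φ2→rain] = [8, 9, 9, 9]
r1 m[φ2→sprk] = [9, 9, 8, 9]
r1 m[φ3→cld] = [6, 8, 8, 7]
r1 m[φ3→sprk] = [8, 8, 8, 6]
r1 m[wind→φ0] = [1, 1, 1, 1]
r1 m[rain→φ0] = [1, 1, 1, 1]
r1 m[rain→φ1] = [1, 1, 1, 1]
r1 m[rain→φ2] = [1, 1, 1, 1]
r1 m[fog→φ1] = [1, 1, 1, 1]
r1 m[cld→φ3] = [1, 1, 1, 1]
r1 m[sprk→φ2] = [1, 1, 1, 1]
r1 m[sprk→φ3] = [1, 1, 1, 1]
r2 m[φ0→wind] = [6, 9, 6, 9]
r2 m[φ0→rain] = [9, 9, 6, 6]
r2 m[φ1→rain] = [8, 9, 9, 7]
r2 m[φ1→fog] = [9, 9, 6, 8]
r2 m[φ2→rain] = [8, 9, 9, 9]
r2 m[φ2→sprk] = [9, 9, 8, 9]
r2 m[φ3→cld] = [6, 8, 8, 7]
r2 m[φ3→sprk] = [8, 8, 8, 6]
r2 m[wind→φ0] = [1, 1, 1, 1]
r2 m[rain→φ0] = [64, 81, 81, 63]
r2 m[rain→φ1] = [72, 81, 54, 54]
r2 m[rain→φ2] = [72, 81, 54, 42]
r2 m[fog→φ1] = [1, 1, 1, 1]
r2 m[cld→φ3] = [1, 1, 1, 1]
r2 m[sprk→φ2] = [8, 8, 8, 6]
r2 m[sprk→φ3] = [9, 9, 8, 9]
r3 m[φ0→wind] = [405, 729, 486, 576]
r3 m[φ0→rain] = [9, 9, 6, 6]
r3 m[φ1→rain] = [8, 9, 9, 7]
r3 m[φ1→fog] = [486, 729, 324, 576]
r3 m[φ2→rain] = [48, 64, 64, 72]
r3 m[φ2→sprk] = [378, 378, 648, 729]
r3 m[φ3→cld] = [54, 72, 72, 56]
r3 m[φ3→sprk] = [8, 8, 8, 6]
r3 m[wind→φ0] = [1, 1, 1, 1]
r3 m[rain→φ0] = [64, 81, 81, 63]
r3 m[rain→φ1] = [72, 81, 54, 54]
r3 m[rain→φ2] = [72, 81, 54, 42]
r3 m[fog→φ1] = [1, 1, 1, 1]
r3 m[cld→φ3] = [1, 1, 1, 1]
r3 m[sprk→φ2] = [8, 8, 8, 6]
r3 m[sprk→φ3] = [9, 9, 8, 9]
r4 m[φ0→wind] = [405, 729, 486, 576]
r4 m[φ0→rain] = [9, 9, 6, 6]
r4 m[φ1→rain] = [8, 9, 9, 7]
r4 m[φ1→fog] = [486, 729, 324, 576]
r4 m[φ2→rain] = [48, 64, 64, 72]
r4 m[φ2→sprk] = [378, 378, 648, 729]
r4 m[φ3→cld] = [54, 72, 72, 56]
r4 m[φ3→sprk] = [8, 8, 8, 6]
r4 m[wind→φ0] = [1, 1, 1, 1]
r4 m[rain→φ0] = [384, 576, 576, 504]
r4 m[rain→φ1] = [432, 576, 384, 432]
r4 m[rain→φ2] = [72, 81, 54, 42]
r4 m[fog→φ1] = [1, 1, 1, 1]
r4 m[cld→φ3] = [1, 1, 1, 1]
r4 m[sprk→φ2] = [8, 8, 8, 6]
r4 m[sprk→φ3] = [378, 378, 648, 729]
r5 m[φ0→wind] = [2880, 5184, 3456, 3456]
r5 m[φ0→rain] = [9, 9, 6, 6]
r5 m[φ1→rain] = [8, 9, 9, 7]
r5 m[φ1→fog] = [3456, 5184, 2592, 3456]
r5 m[φ2→rain] = [48, 64, 64, 72]
r5 m[φ2→sprk] = [378, 378, 648, 729]
r5 m[φ3→cld] = [4374, 5184, 3240, 4536]
r5 m[φ3→sprk] = [8, 8, 8, 6]
r5 m[wind→φ0] = [1, 1, 1, 1]
r5 m[rain→φ0] = [384, 576, 576, 504]
r5 m[rain→φ1] = [432, 576, 384, 432]
r5 m[rain→φ2] = [72, 81, 54, 42]
r5 m[fog→φ1] = [1, 1, 1, 1]
r5 m[cld→φ3] = [1, 1, 1, 1]
r5 m[sprk→φ2] = [8, 8, 8, 6]
r5 m[sprk→φ3] = [378, 378, 648, 729]
r6 m[φ0→wind] = [2880, 5184, 3456, 3456]
r6 m[φ0→rain] = [9, 9, 6, 6]
r6 m[φ1→rain] = [8, 9, 9, 7]
r6 m[φ1→fog] = [3456, 5184, 2592, 3456]
r6 m[φ2→rain] = [48, 64, 64, 72]
r6 m[φ2→sprk] = [378, 378, 648, 729]
r6 m[φ3→cld] = [4374, 5184, 3240, 4536]
r6 m[φ3→sprk] = [8, 8, 8, 6]
r6 m[wind→φ0] = [1, 1, 1, 1]
r6 m[rain→φ0] = [384, 576, 576, 504]
r6 m[rain→φ1] = [432, 576, 384, 432]
r6 m[rain→φ2] = [72, 81, 54, 42]
r6 m[fog→φ1] = [1, 1, 1, 1]
r6 m[cld→φ3] = [1, 1, 1, 1]
r6 m[sprk→φ2] = [8, 8, 8, 6]
r6 m[sprk→φ3] = [378, 378, 648, 729]
fixed point reached at round 6
traceback from wind: (wind=1, rain=1, fog=1, cld=1, sprk=2), score=5184

assignment: (wind=1, rain=1, fog=1, cld=1, sprk=2); score = 5184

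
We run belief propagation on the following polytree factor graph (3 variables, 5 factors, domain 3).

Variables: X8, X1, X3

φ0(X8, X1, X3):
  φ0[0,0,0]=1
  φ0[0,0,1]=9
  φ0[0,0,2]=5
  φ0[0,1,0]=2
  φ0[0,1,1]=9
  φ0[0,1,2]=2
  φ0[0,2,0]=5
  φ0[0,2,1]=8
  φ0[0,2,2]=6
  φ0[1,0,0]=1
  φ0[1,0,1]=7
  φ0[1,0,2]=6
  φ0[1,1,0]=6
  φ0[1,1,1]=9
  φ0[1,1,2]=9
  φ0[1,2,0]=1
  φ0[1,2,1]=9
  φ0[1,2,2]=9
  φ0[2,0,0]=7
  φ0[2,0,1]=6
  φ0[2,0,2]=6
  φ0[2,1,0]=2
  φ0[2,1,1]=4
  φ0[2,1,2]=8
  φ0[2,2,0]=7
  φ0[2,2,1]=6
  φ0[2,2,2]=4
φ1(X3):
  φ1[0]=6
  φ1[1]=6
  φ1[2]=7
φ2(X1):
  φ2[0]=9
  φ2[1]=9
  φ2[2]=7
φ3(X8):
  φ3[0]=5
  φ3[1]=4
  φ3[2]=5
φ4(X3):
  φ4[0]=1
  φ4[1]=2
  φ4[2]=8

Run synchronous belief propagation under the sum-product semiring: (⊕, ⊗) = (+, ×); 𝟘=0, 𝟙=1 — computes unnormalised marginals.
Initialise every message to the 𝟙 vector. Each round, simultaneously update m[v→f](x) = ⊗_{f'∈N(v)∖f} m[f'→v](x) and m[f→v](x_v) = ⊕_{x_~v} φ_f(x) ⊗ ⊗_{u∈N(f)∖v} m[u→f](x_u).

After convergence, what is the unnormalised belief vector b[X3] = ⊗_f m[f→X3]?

init: all messages = 𝟙 over 3 values
r1 m[φ0→X8] = [47, 57, 50]
r1 m[φ0→X1] = [48, 51, 55]
r1 m[φ0→X3] = [32, 67, 55]
r1 m[φ1→X3] = [6, 6, 7]
r1 m[φ2→X1] = [9, 9, 7]
r1 m[φ3→X8] = [5, 4, 5]
r1 m[φ4→X3] = [1, 2, 8]
r1 m[X8→φ0] = [1, 1, 1]
r1 m[X8→φ3] = [1, 1, 1]
r1 m[X1→φ0] = [1, 1, 1]
r1 m[X1→φ2] = [1, 1, 1]
r1 m[X3→φ0] = [1, 1, 1]
r1 m[X3→φ1] = [1, 1, 1]
r1 m[X3→φ4] = [1, 1, 1]
r2 m[φ0→X8] = [47, 57, 50]
r2 m[φ0→X1] = [48, 51, 55]
r2 m[φ0→X3] = [32, 67, 55]
r2 m[φ1→X3] = [6, 6, 7]
r2 m[φ2→X1] = [9, 9, 7]
r2 m[φ3→X8] = [5, 4, 5]
r2 m[φ4→X3] = [1, 2, 8]
r2 m[X8→φ0] = [5, 4, 5]
r2 m[X8→φ3] = [47, 57, 50]
r2 m[X1→φ0] = [9, 9, 7]
r2 m[X1→φ2] = [48, 51, 55]
r2 m[X3→φ0] = [6, 12, 56]
r2 m[X3→φ1] = [32, 134, 440]
r2 m[X3→φ4] = [192, 402, 385]
r3 m[φ0→X8] = [8868, 13992, 10988]
r3 m[φ0→X1] = [5924, 6292, 6472]
r3 m[φ0→X3] = [1240, 2578, 2087]
r3 m[φ1→X3] = [6, 6, 7]
r3 m[φ2→X1] = [9, 9, 7]
r3 m[φ3→X8] = [5, 4, 5]
r3 m[φ4→X3] = [1, 2, 8]
r3 m[X8→φ0] = [5, 4, 5]
r3 m[X8→φ3] = [47, 57, 50]
r3 m[X1→φ0] = [9, 9, 7]
r3 m[X1→φ2] = [48, 51, 55]
r3 m[X3→φ0] = [6, 12, 56]
r3 m[X3→φ1] = [32, 134, 440]
r3 m[X3→φ4] = [192, 402, 385]
r4 m[φ0→X8] = [8868, 13992, 10988]
r4 m[φ0→X1] = [5924, 6292, 6472]
r4 m[φ0→X3] = [1240, 2578, 2087]
r4 m[φ1→X3] = [6, 6, 7]
r4 m[φ2→X1] = [9, 9, 7]
r4 m[φ3→X8] = [5, 4, 5]
r4 m[φ4→X3] = [1, 2, 8]
r4 m[X8→φ0] = [5, 4, 5]
r4 m[X8→φ3] = [8868, 13992, 10988]
r4 m[X1→φ0] = [9, 9, 7]
r4 m[X1→φ2] = [5924, 6292, 6472]
r4 m[X3→φ0] = [6, 12, 56]
r4 m[X3→φ1] = [1240, 5156, 16696]
r4 m[X3→φ4] = [7440, 15468, 14609]
r5 m[φ0→X8] = [8868, 13992, 10988]
r5 m[φ0→X1] = [5924, 6292, 6472]
r5 m[φ0→X3] = [1240, 2578, 2087]
r5 m[φ1→X3] = [6, 6, 7]
r5 m[φ2→X1] = [9, 9, 7]
r5 m[φ3→X8] = [5, 4, 5]
r5 m[φ4→X3] = [1, 2, 8]
r5 m[X8→φ0] = [5, 4, 5]
r5 m[X8→φ3] = [8868, 13992, 10988]
r5 m[X1→φ0] = [9, 9, 7]
r5 m[X1→φ2] = [5924, 6292, 6472]
r5 m[X3→φ0] = [6, 12, 56]
r5 m[X3→φ1] = [1240, 5156, 16696]
r5 m[X3→φ4] = [7440, 15468, 14609]
fixed point reached at round 5
b[X3] = ⊗ incoming = [7440, 30936, 116872]

b[X3] = [7440, 30936, 116872]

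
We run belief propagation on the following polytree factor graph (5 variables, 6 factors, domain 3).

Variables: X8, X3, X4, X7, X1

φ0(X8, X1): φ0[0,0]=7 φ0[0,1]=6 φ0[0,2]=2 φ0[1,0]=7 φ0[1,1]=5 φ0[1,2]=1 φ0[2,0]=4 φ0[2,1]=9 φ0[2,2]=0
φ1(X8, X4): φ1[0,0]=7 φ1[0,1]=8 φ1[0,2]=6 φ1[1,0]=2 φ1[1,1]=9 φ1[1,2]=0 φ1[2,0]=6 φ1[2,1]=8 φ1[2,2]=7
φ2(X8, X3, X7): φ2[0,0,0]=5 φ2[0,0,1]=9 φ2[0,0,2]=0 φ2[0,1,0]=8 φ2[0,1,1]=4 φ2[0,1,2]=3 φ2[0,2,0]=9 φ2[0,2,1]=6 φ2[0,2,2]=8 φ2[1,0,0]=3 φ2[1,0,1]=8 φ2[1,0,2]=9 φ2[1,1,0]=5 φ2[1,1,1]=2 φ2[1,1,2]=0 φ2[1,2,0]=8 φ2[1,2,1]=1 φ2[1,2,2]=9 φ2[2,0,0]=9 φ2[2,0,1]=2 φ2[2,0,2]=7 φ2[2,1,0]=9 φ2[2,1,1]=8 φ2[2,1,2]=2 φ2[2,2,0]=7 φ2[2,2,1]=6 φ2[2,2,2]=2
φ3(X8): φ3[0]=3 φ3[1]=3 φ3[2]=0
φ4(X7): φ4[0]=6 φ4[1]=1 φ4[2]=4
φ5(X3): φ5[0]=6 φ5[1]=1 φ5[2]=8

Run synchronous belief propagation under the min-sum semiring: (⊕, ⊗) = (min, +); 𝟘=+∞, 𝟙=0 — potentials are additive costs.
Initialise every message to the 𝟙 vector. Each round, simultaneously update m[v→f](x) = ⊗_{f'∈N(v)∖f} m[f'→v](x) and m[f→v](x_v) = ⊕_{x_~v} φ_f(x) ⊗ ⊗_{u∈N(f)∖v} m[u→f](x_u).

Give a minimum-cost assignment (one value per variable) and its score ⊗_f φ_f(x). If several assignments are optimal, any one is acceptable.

assignment: (X8=1, X3=1, X4=2, X7=1, X1=2); score = 8

init: all messages = 𝟙 over 3 values
r1 m[φ0→X8] = [2, 1, 0]
r1 m[φ0→X1] = [4, 5, 0]
r1 m[φ1→X8] = [6, 0, 6]
r1 m[φ1→X4] = [2, 8, 0]
r1 m[φ2→X8] = [0, 0, 2]
r1 m[φ2→X3] = [0, 0, 1]
r1 m[φ2→X7] = [3, 1, 0]
r1 m[φ3→X8] = [3, 3, 0]
r1 m[φ4→X7] = [6, 1, 4]
r1 m[φ5→X3] = [6, 1, 8]
r1 m[X8→φ0] = [0, 0, 0]
r1 m[X8→φ1] = [0, 0, 0]
r1 m[X8→φ2] = [0, 0, 0]
r1 m[X8→φ3] = [0, 0, 0]
r1 m[X3→φ2] = [0, 0, 0]
r1 m[X3→φ5] = [0, 0, 0]
r1 m[X4→φ1] = [0, 0, 0]
r1 m[X7→φ2] = [0, 0, 0]
r1 m[X7→φ4] = [0, 0, 0]
r1 m[X1→φ0] = [0, 0, 0]
r2 m[φ0→X8] = [2, 1, 0]
r2 m[φ0→X1] = [4, 5, 0]
r2 m[φ1→X8] = [6, 0, 6]
r2 m[φ1→X4] = [2, 8, 0]
r2 m[φ2→X8] = [0, 0, 2]
r2 m[φ2→X3] = [0, 0, 1]
r2 m[φ2→X7] = [3, 1, 0]
r2 m[φ3→X8] = [3, 3, 0]
r2 m[φ4→X7] = [6, 1, 4]
r2 m[φ5→X3] = [6, 1, 8]
r2 m[X8→φ0] = [9, 3, 8]
r2 m[X8→φ1] = [5, 4, 2]
r2 m[X8→φ2] = [11, 4, 6]
r2 m[X8→φ3] = [8, 1, 8]
r2 m[X3→φ2] = [6, 1, 8]
r2 m[X3→φ5] = [0, 0, 1]
r2 m[X4→φ1] = [0, 0, 0]
r2 m[X7→φ2] = [6, 1, 4]
r2 m[X7→φ4] = [3, 1, 0]
r2 m[X1→φ0] = [0, 0, 0]
r3 m[φ0→X8] = [2, 1, 0]
r3 m[φ0→X1] = [10, 8, 4]
r3 m[φ1→X8] = [6, 0, 6]
r3 m[φ1→X4] = [6, 10, 4]
r3 m[φ2→X8] = [6, 4, 7]
r3 m[φ2→X3] = [9, 7, 6]
r3 m[φ2→X7] = [10, 7, 5]
r3 m[φ3→X8] = [3, 3, 0]
r3 m[φ4→X7] = [6, 1, 4]
r3 m[φ5→X3] = [6, 1, 8]
r3 m[X8→φ0] = [9, 3, 8]
r3 m[X8→φ1] = [5, 4, 2]
r3 m[X8→φ2] = [11, 4, 6]
r3 m[X8→φ3] = [8, 1, 8]
r3 m[X3→φ2] = [6, 1, 8]
r3 m[X3→φ5] = [0, 0, 1]
r3 m[X4→φ1] = [0, 0, 0]
r3 m[X7→φ2] = [6, 1, 4]
r3 m[X7→φ4] = [3, 1, 0]
r3 m[X1→φ0] = [0, 0, 0]
r4 m[φ0→X8] = [2, 1, 0]
r4 m[φ0→X1] = [10, 8, 4]
r4 m[φ1→X8] = [6, 0, 6]
r4 m[φ1→X4] = [6, 10, 4]
r4 m[φ2→X8] = [6, 4, 7]
r4 m[φ2→X3] = [9, 7, 6]
r4 m[φ2→X7] = [10, 7, 5]
r4 m[φ3→X8] = [3, 3, 0]
r4 m[φ4→X7] = [6, 1, 4]
r4 m[φ5→X3] = [6, 1, 8]
r4 m[X8→φ0] = [15, 7, 13]
r4 m[X8→φ1] = [11, 8, 7]
r4 m[X8→φ2] = [11, 4, 6]
r4 m[X8→φ3] = [14, 5, 13]
r4 m[X3→φ2] = [6, 1, 8]
r4 m[X3→φ5] = [9, 7, 6]
r4 m[X4→φ1] = [0, 0, 0]
r4 m[X7→φ2] = [6, 1, 4]
r4 m[X7→φ4] = [10, 7, 5]
r4 m[X1→φ0] = [0, 0, 0]
r5 m[φ0→X8] = [2, 1, 0]
r5 m[φ0→X1] = [14, 12, 8]
r5 m[φ1→X8] = [6, 0, 6]
r5 m[φ1→X4] = [10, 15, 8]
r5 m[φ2→X8] = [6, 4, 7]
r5 m[φ2→X3] = [9, 7, 6]
r5 m[φ2→X7] = [10, 7, 5]
r5 m[φ3→X8] = [3, 3, 0]
r5 m[φ4→X7] = [6, 1, 4]
r5 m[φ5→X3] = [6, 1, 8]
r5 m[X8→φ0] = [15, 7, 13]
r5 m[X8→φ1] = [11, 8, 7]
r5 m[X8→φ2] = [11, 4, 6]
r5 m[X8→φ3] = [14, 5, 13]
r5 m[X3→φ2] = [6, 1, 8]
r5 m[X3→φ5] = [9, 7, 6]
r5 m[X4→φ1] = [0, 0, 0]
r5 m[X7→φ2] = [6, 1, 4]
r5 m[X7→φ4] = [10, 7, 5]
r5 m[X1→φ0] = [0, 0, 0]
r6 m[φ0→X8] = [2, 1, 0]
r6 m[φ0→X1] = [14, 12, 8]
r6 m[φ1→X8] = [6, 0, 6]
r6 m[φ1→X4] = [10, 15, 8]
r6 m[φ2→X8] = [6, 4, 7]
r6 m[φ2→X3] = [9, 7, 6]
r6 m[φ2→X7] = [10, 7, 5]
r6 m[φ3→X8] = [3, 3, 0]
r6 m[φ4→X7] = [6, 1, 4]
r6 m[φ5→X3] = [6, 1, 8]
r6 m[X8→φ0] = [15, 7, 13]
r6 m[X8→φ1] = [11, 8, 7]
r6 m[X8→φ2] = [11, 4, 6]
r6 m[X8→φ3] = [14, 5, 13]
r6 m[X3→φ2] = [6, 1, 8]
r6 m[X3→φ5] = [9, 7, 6]
r6 m[X4→φ1] = [0, 0, 0]
r6 m[X7→φ2] = [6, 1, 4]
r6 m[X7→φ4] = [10, 7, 5]
r6 m[X1→φ0] = [0, 0, 0]
fixed point reached at round 6
traceback from X8: (X8=1, X3=1, X4=2, X7=1, X1=2), score=8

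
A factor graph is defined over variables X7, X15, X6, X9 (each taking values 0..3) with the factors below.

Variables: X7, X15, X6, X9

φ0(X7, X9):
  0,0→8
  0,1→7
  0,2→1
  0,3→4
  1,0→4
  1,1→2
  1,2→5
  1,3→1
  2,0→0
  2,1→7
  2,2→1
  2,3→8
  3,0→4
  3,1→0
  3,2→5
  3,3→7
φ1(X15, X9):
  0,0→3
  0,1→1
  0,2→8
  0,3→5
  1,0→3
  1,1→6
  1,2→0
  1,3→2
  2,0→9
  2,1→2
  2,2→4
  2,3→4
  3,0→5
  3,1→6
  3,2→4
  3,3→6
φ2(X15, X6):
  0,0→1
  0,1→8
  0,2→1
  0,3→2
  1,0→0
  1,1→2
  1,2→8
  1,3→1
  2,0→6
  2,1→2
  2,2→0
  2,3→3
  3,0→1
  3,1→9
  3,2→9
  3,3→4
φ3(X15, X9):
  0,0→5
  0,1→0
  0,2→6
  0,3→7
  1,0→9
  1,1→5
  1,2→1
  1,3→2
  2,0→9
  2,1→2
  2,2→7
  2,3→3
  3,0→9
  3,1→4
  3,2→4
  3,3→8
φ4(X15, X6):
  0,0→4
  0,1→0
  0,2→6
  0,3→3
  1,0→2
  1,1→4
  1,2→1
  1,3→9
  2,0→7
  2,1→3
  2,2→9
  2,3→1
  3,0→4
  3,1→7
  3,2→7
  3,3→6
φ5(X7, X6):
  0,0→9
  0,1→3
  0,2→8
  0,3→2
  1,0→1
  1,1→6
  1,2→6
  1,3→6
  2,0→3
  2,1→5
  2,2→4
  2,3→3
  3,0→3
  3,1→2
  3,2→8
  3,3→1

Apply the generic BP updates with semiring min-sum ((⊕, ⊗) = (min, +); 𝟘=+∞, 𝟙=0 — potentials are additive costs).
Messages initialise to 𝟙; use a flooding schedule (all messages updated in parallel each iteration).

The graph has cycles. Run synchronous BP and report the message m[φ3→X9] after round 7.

init: all messages = 𝟙 over 4 values
r1 m[φ0→X7] = [1, 1, 0, 0]
r1 m[φ0→X9] = [0, 0, 1, 1]
r1 m[φ1→X15] = [1, 0, 2, 4]
r1 m[φ1→X9] = [3, 1, 0, 2]
r1 m[φ2→X15] = [1, 0, 0, 1]
r1 m[φ2→X6] = [0, 2, 0, 1]
r1 m[φ3→X15] = [0, 1, 2, 4]
r1 m[φ3→X9] = [5, 0, 1, 2]
r1 m[φ4→X15] = [0, 1, 1, 4]
r1 m[φ4→X6] = [2, 0, 1, 1]
r1 m[φ5→X7] = [2, 1, 3, 1]
r1 m[φ5→X6] = [1, 2, 4, 1]
r1 m[X7→φ0] = [0, 0, 0, 0]
r1 m[X7→φ5] = [0, 0, 0, 0]
r1 m[X15→φ1] = [0, 0, 0, 0]
r1 m[X15→φ2] = [0, 0, 0, 0]
r1 m[X15→φ3] = [0, 0, 0, 0]
r1 m[X15→φ4] = [0, 0, 0, 0]
r1 m[X6→φ2] = [0, 0, 0, 0]
r1 m[X6→φ4] = [0, 0, 0, 0]
r1 m[X6→φ5] = [0, 0, 0, 0]
r1 m[X9→φ0] = [0, 0, 0, 0]
r1 m[X9→φ1] = [0, 0, 0, 0]
r1 m[X9→φ3] = [0, 0, 0, 0]
r2 m[φ0→X7] = [1, 1, 0, 0]
r2 m[φ0→X9] = [0, 0, 1, 1]
r2 m[φ1→X15] = [1, 0, 2, 4]
r2 m[φ1→X9] = [3, 1, 0, 2]
r2 m[φ2→X15] = [1, 0, 0, 1]
r2 m[φ2→X6] = [0, 2, 0, 1]
r2 m[φ3→X15] = [0, 1, 2, 4]
r2 m[φ3→X9] = [5, 0, 1, 2]
r2 m[φ4→X15] = [0, 1, 1, 4]
r2 m[φ4→X6] = [2, 0, 1, 1]
r2 m[φ5→X7] = [2, 1, 3, 1]
r2 m[φ5→X6] = [1, 2, 4, 1]
r2 m[X7→φ0] = [2, 1, 3, 1]
r2 m[X7→φ5] = [1, 1, 0, 0]
r2 m[X15→φ1] = [1, 2, 3, 9]
r2 m[X15→φ2] = [1, 2, 5, 12]
r2 m[X15→φ3] = [2, 1, 3, 9]
r2 m[X15→φ4] = [2, 1, 4, 9]
r2 m[X6→φ2] = [3, 2, 5, 2]
r2 m[X6→φ4] = [1, 4, 4, 2]
r2 m[X6→φ5] = [2, 2, 1, 2]
r2 m[X9→φ0] = [8, 1, 1, 4]
r2 m[X9→φ1] = [5, 0, 2, 3]
r2 m[X9→φ3] = [3, 1, 1, 3]
r3 m[φ0→X7] = [2, 3, 2, 1]
r3 m[φ0→X9] = [3, 1, 3, 2]
r3 m[φ1→X15] = [1, 2, 2, 6]
r3 m[φ1→X9] = [4, 2, 2, 4]
r3 m[φ2→X15] = [4, 3, 4, 4]
r3 m[φ2→X6] = [2, 4, 2, 3]
r3 m[φ3→X15] = [1, 2, 3, 5]
r3 m[φ3→X9] = [7, 2, 2, 3]
r3 m[φ4→X15] = [4, 3, 3, 5]
r3 m[φ4→X6] = [3, 2, 2, 5]
r3 m[φ5→X7] = [4, 3, 5, 3]
r3 m[φ5→X6] = [2, 2, 4, 1]
r3 m[X7→φ0] = [2, 1, 3, 1]
r3 m[X7→φ5] = [1, 1, 0, 0]
r3 m[X15→φ1] = [1, 2, 3, 9]
r3 m[X15→φ2] = [1, 2, 5, 12]
r3 m[X15→φ3] = [2, 1, 3, 9]
r3 m[X15→φ4] = [2, 1, 4, 9]
r3 m[X6→φ2] = [3, 2, 5, 2]
r3 m[X6→φ4] = [1, 4, 4, 2]
r3 m[X6→φ5] = [2, 2, 1, 2]
r3 m[X9→φ0] = [8, 1, 1, 4]
r3 m[X9→φ1] = [5, 0, 2, 3]
r3 m[X9→φ3] = [3, 1, 1, 3]
r4 m[φ0→X7] = [2, 3, 2, 1]
r4 m[φ0→X9] = [3, 1, 3, 2]
r4 m[φ1→X15] = [1, 2, 2, 6]
r4 m[φ1→X9] = [4, 2, 2, 4]
r4 m[φ2→X15] = [4, 3, 4, 4]
r4 m[φ2→X6] = [2, 4, 2, 3]
r4 m[φ3→X15] = [1, 2, 3, 5]
r4 m[φ3→X9] = [7, 2, 2, 3]
r4 m[φ4→X15] = [4, 3, 3, 5]
r4 m[φ4→X6] = [3, 2, 2, 5]
r4 m[φ5→X7] = [4, 3, 5, 3]
r4 m[φ5→X6] = [2, 2, 4, 1]
r4 m[X7→φ0] = [4, 3, 5, 3]
r4 m[X7→φ5] = [2, 3, 2, 1]
r4 m[X15→φ1] = [9, 8, 10, 14]
r4 m[X15→φ2] = [6, 7, 8, 16]
r4 m[X15→φ3] = [9, 8, 9, 15]
r4 m[X15→φ4] = [6, 7, 9, 15]
r4 m[X6→φ2] = [5, 4, 6, 6]
r4 m[X6→φ4] = [4, 6, 6, 4]
r4 m[X6→φ5] = [5, 6, 4, 8]
r4 m[X9→φ0] = [11, 4, 4, 7]
r4 m[X9→φ1] = [10, 3, 5, 5]
r4 m[X9→φ3] = [7, 3, 5, 6]
r5 m[φ0→X7] = [5, 6, 5, 4]
r5 m[φ0→X9] = [5, 3, 5, 4]
r5 m[φ1→X15] = [4, 5, 5, 9]
r5 m[φ1→X9] = [11, 10, 8, 10]
r5 m[φ2→X15] = [6, 5, 6, 6]
r5 m[φ2→X6] = [7, 9, 7, 8]
r5 m[φ3→X15] = [3, 6, 5, 7]
r5 m[φ3→X9] = [14, 9, 9, 10]
r5 m[φ4→X15] = [6, 6, 5, 8]
r5 m[φ4→X6] = [9, 6, 8, 9]
r5 m[φ5→X7] = [9, 6, 8, 8]
r5 m[φ5→X6] = [4, 3, 6, 2]
r5 m[X7→φ0] = [4, 3, 5, 3]
r5 m[X7→φ5] = [2, 3, 2, 1]
r5 m[X15→φ1] = [9, 8, 10, 14]
r5 m[X15→φ2] = [6, 7, 8, 16]
r5 m[X15→φ3] = [9, 8, 9, 15]
r5 m[X15→φ4] = [6, 7, 9, 15]
r5 m[X6→φ2] = [5, 4, 6, 6]
r5 m[X6→φ4] = [4, 6, 6, 4]
r5 m[X6→φ5] = [5, 6, 4, 8]
r5 m[X9→φ0] = [11, 4, 4, 7]
r5 m[X9→φ1] = [10, 3, 5, 5]
r5 m[X9→φ3] = [7, 3, 5, 6]
r6 m[φ0→X7] = [5, 6, 5, 4]
r6 m[φ0→X9] = [5, 3, 5, 4]
r6 m[φ1→X15] = [4, 5, 5, 9]
r6 m[φ1→X9] = [11, 10, 8, 10]
r6 m[φ2→X15] = [6, 5, 6, 6]
r6 m[φ2→X6] = [7, 9, 7, 8]
r6 m[φ3→X15] = [3, 6, 5, 7]
r6 m[φ3→X9] = [14, 9, 9, 10]
r6 m[φ4→X15] = [6, 6, 5, 8]
r6 m[φ4→X6] = [9, 6, 8, 9]
r6 m[φ5→X7] = [9, 6, 8, 8]
r6 m[φ5→X6] = [4, 3, 6, 2]
r6 m[X7→φ0] = [9, 6, 8, 8]
r6 m[X7→φ5] = [5, 6, 5, 4]
r6 m[X15→φ1] = [15, 17, 16, 21]
r6 m[X15→φ2] = [13, 17, 15, 24]
r6 m[X15→φ3] = [16, 16, 16, 23]
r6 m[X15→φ4] = [13, 16, 16, 22]
r6 m[X6→φ2] = [13, 9, 14, 11]
r6 m[X6→φ4] = [11, 12, 13, 10]
r6 m[X6→φ5] = [16, 15, 15, 17]
r6 m[X9→φ0] = [25, 19, 17, 20]
r6 m[X9→φ1] = [19, 12, 14, 14]
r6 m[X9→φ3] = [16, 13, 13, 14]
r7 m[φ0→X7] = [18, 21, 18, 19]
r7 m[φ0→X9] = [8, 8, 9, 7]
r7 m[φ1→X15] = [13, 14, 14, 18]
r7 m[φ1→X9] = [18, 16, 17, 19]
r7 m[φ2→X15] = [13, 11, 11, 14]
r7 m[φ2→X6] = [14, 17, 14, 15]
r7 m[φ3→X15] = [13, 14, 15, 17]
r7 m[φ3→X9] = [21, 16, 17, 18]
r7 m[φ4→X15] = [12, 13, 11, 15]
r7 m[φ4→X6] = [17, 13, 17, 16]
r7 m[φ5→X7] = [18, 17, 19, 17]
r7 m[φ5→X6] = [7, 6, 9, 5]
r7 m[X7→φ0] = [9, 6, 8, 8]
r7 m[X7→φ5] = [5, 6, 5, 4]
r7 m[X15→φ1] = [15, 17, 16, 21]
r7 m[X15→φ2] = [13, 17, 15, 24]
r7 m[X15→φ3] = [16, 16, 16, 23]
r7 m[X15→φ4] = [13, 16, 16, 22]
r7 m[X6→φ2] = [13, 9, 14, 11]
r7 m[X6→φ4] = [11, 12, 13, 10]
r7 m[X6→φ5] = [16, 15, 15, 17]
r7 m[X9→φ0] = [25, 19, 17, 20]
r7 m[X9→φ1] = [19, 12, 14, 14]
r7 m[X9→φ3] = [16, 13, 13, 14]

message @ round 7 = [21, 16, 17, 18]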